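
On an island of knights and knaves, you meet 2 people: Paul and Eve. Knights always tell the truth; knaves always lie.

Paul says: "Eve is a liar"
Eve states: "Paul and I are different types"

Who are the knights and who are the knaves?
Paul is a knave.
Eve is a knight.

Verification:
- Paul (knave) says "Eve is a liar" - this is FALSE (a lie) because Eve is a knight.
- Eve (knight) says "Paul and I are different types" - this is TRUE because Eve is a knight and Paul is a knave.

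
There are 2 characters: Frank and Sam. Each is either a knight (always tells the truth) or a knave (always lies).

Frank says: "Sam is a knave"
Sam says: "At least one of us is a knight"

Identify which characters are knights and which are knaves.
Frank is a knave.
Sam is a knight.

Verification:
- Frank (knave) says "Sam is a knave" - this is FALSE (a lie) because Sam is a knight.
- Sam (knight) says "At least one of us is a knight" - this is TRUE because Sam is a knight.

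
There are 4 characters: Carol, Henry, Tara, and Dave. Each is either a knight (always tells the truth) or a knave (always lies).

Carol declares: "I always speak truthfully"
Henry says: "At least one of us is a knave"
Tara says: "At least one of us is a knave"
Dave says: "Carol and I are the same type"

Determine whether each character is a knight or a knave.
Carol is a knight.
Henry is a knight.
Tara is a knight.
Dave is a knave.

Verification:
- Carol (knight) says "I always speak truthfully" - this is TRUE because Carol is a knight.
- Henry (knight) says "At least one of us is a knave" - this is TRUE because Dave is a knave.
- Tara (knight) says "At least one of us is a knave" - this is TRUE because Dave is a knave.
- Dave (knave) says "Carol and I are the same type" - this is FALSE (a lie) because Dave is a knave and Carol is a knight.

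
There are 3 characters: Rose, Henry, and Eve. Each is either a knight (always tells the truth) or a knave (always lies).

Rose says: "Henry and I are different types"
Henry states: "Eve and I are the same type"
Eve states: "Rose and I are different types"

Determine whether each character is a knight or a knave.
Rose is a knave.
Henry is a knave.
Eve is a knight.

Verification:
- Rose (knave) says "Henry and I are different types" - this is FALSE (a lie) because Rose is a knave and Henry is a knave.
- Henry (knave) says "Eve and I are the same type" - this is FALSE (a lie) because Henry is a knave and Eve is a knight.
- Eve (knight) says "Rose and I are different types" - this is TRUE because Eve is a knight and Rose is a knave.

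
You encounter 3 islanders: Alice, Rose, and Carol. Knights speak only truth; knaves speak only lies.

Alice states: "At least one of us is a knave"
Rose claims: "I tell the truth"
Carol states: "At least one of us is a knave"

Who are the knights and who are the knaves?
Alice is a knight.
Rose is a knave.
Carol is a knight.

Verification:
- Alice (knight) says "At least one of us is a knave" - this is TRUE because Rose is a knave.
- Rose (knave) says "I tell the truth" - this is FALSE (a lie) because Rose is a knave.
- Carol (knight) says "At least one of us is a knave" - this is TRUE because Rose is a knave.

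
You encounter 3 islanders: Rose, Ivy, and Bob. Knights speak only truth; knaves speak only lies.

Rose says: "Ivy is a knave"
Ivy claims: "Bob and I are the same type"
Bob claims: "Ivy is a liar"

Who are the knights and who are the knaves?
Rose is a knight.
Ivy is a knave.
Bob is a knight.

Verification:
- Rose (knight) says "Ivy is a knave" - this is TRUE because Ivy is a knave.
- Ivy (knave) says "Bob and I are the same type" - this is FALSE (a lie) because Ivy is a knave and Bob is a knight.
- Bob (knight) says "Ivy is a liar" - this is TRUE because Ivy is a knave.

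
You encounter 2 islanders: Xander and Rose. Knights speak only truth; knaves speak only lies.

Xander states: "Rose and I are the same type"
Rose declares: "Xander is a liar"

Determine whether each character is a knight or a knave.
Xander is a knave.
Rose is a knight.

Verification:
- Xander (knave) says "Rose and I are the same type" - this is FALSE (a lie) because Xander is a knave and Rose is a knight.
- Rose (knight) says "Xander is a liar" - this is TRUE because Xander is a knave.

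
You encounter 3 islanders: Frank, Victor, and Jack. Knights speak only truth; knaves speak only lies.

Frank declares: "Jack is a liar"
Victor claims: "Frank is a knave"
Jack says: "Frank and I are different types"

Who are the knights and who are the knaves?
Frank is a knave.
Victor is a knight.
Jack is a knight.

Verification:
- Frank (knave) says "Jack is a liar" - this is FALSE (a lie) because Jack is a knight.
- Victor (knight) says "Frank is a knave" - this is TRUE because Frank is a knave.
- Jack (knight) says "Frank and I are different types" - this is TRUE because Jack is a knight and Frank is a knave.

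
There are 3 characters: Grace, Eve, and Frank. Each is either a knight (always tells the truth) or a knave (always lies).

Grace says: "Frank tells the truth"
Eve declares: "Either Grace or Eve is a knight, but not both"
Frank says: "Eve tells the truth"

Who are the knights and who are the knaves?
Grace is a knave.
Eve is a knave.
Frank is a knave.

Verification:
- Grace (knave) says "Frank tells the truth" - this is FALSE (a lie) because Frank is a knave.
- Eve (knave) says "Either Grace or Eve is a knight, but not both" - this is FALSE (a lie) because Grace is a knave and Eve is a knave.
- Frank (knave) says "Eve tells the truth" - this is FALSE (a lie) because Eve is a knave.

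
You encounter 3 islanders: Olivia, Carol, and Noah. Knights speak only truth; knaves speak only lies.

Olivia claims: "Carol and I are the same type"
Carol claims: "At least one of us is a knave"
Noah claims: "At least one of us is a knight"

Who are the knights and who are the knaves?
Olivia is a knave.
Carol is a knight.
Noah is a knight.

Verification:
- Olivia (knave) says "Carol and I are the same type" - this is FALSE (a lie) because Olivia is a knave and Carol is a knight.
- Carol (knight) says "At least one of us is a knave" - this is TRUE because Olivia is a knave.
- Noah (knight) says "At least one of us is a knight" - this is TRUE because Carol and Noah are knights.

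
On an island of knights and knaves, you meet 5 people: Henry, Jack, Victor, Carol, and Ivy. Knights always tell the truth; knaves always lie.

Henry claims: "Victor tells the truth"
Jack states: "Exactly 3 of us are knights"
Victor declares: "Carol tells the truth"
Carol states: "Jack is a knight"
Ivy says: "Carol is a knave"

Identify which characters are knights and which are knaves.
Henry is a knave.
Jack is a knave.
Victor is a knave.
Carol is a knave.
Ivy is a knight.

Verification:
- Henry (knave) says "Victor tells the truth" - this is FALSE (a lie) because Victor is a knave.
- Jack (knave) says "Exactly 3 of us are knights" - this is FALSE (a lie) because there are 1 knights.
- Victor (knave) says "Carol tells the truth" - this is FALSE (a lie) because Carol is a knave.
- Carol (knave) says "Jack is a knight" - this is FALSE (a lie) because Jack is a knave.
- Ivy (knight) says "Carol is a knave" - this is TRUE because Carol is a knave.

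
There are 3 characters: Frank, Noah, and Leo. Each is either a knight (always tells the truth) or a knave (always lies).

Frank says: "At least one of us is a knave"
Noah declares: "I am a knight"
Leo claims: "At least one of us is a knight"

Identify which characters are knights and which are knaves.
Frank is a knight.
Noah is a knave.
Leo is a knight.

Verification:
- Frank (knight) says "At least one of us is a knave" - this is TRUE because Noah is a knave.
- Noah (knave) says "I am a knight" - this is FALSE (a lie) because Noah is a knave.
- Leo (knight) says "At least one of us is a knight" - this is TRUE because Frank and Leo are knights.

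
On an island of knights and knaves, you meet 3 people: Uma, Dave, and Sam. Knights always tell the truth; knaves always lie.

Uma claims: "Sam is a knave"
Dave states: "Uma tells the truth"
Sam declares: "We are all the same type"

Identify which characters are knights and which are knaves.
Uma is a knight.
Dave is a knight.
Sam is a knave.

Verification:
- Uma (knight) says "Sam is a knave" - this is TRUE because Sam is a knave.
- Dave (knight) says "Uma tells the truth" - this is TRUE because Uma is a knight.
- Sam (knave) says "We are all the same type" - this is FALSE (a lie) because Uma and Dave are knights and Sam is a knave.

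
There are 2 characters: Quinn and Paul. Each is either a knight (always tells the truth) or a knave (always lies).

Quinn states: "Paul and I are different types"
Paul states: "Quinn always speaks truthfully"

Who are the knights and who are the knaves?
Quinn is a knave.
Paul is a knave.

Verification:
- Quinn (knave) says "Paul and I are different types" - this is FALSE (a lie) because Quinn is a knave and Paul is a knave.
- Paul (knave) says "Quinn always speaks truthfully" - this is FALSE (a lie) because Quinn is a knave.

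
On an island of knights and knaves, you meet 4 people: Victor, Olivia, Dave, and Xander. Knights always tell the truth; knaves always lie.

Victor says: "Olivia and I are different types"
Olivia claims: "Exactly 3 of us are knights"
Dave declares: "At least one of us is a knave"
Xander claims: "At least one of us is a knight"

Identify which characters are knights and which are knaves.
Victor is a knave.
Olivia is a knave.
Dave is a knight.
Xander is a knight.

Verification:
- Victor (knave) says "Olivia and I are different types" - this is FALSE (a lie) because Victor is a knave and Olivia is a knave.
- Olivia (knave) says "Exactly 3 of us are knights" - this is FALSE (a lie) because there are 2 knights.
- Dave (knight) says "At least one of us is a knave" - this is TRUE because Victor and Olivia are knaves.
- Xander (knight) says "At least one of us is a knight" - this is TRUE because Dave and Xander are knights.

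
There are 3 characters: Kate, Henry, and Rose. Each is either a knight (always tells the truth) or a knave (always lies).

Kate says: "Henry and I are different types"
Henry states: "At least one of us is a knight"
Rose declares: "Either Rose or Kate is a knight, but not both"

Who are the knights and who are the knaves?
Kate is a knave.
Henry is a knave.
Rose is a knave.

Verification:
- Kate (knave) says "Henry and I are different types" - this is FALSE (a lie) because Kate is a knave and Henry is a knave.
- Henry (knave) says "At least one of us is a knight" - this is FALSE (a lie) because no one is a knight.
- Rose (knave) says "Either Rose or Kate is a knight, but not both" - this is FALSE (a lie) because Rose is a knave and Kate is a knave.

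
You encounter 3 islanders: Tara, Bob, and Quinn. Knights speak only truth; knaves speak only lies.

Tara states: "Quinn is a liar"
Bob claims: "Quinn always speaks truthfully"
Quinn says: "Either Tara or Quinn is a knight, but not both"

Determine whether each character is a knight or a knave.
Tara is a knave.
Bob is a knight.
Quinn is a knight.

Verification:
- Tara (knave) says "Quinn is a liar" - this is FALSE (a lie) because Quinn is a knight.
- Bob (knight) says "Quinn always speaks truthfully" - this is TRUE because Quinn is a knight.
- Quinn (knight) says "Either Tara or Quinn is a knight, but not both" - this is TRUE because Tara is a knave and Quinn is a knight.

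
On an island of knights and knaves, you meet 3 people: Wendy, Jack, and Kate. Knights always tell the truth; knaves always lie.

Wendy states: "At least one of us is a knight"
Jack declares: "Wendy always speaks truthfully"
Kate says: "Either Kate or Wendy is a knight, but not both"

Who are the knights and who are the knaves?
Wendy is a knave.
Jack is a knave.
Kate is a knave.

Verification:
- Wendy (knave) says "At least one of us is a knight" - this is FALSE (a lie) because no one is a knight.
- Jack (knave) says "Wendy always speaks truthfully" - this is FALSE (a lie) because Wendy is a knave.
- Kate (knave) says "Either Kate or Wendy is a knight, but not both" - this is FALSE (a lie) because Kate is a knave and Wendy is a knave.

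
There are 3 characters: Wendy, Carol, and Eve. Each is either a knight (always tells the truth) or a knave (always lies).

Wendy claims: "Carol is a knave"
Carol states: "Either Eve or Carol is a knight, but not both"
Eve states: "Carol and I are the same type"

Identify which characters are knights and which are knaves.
Wendy is a knave.
Carol is a knight.
Eve is a knave.

Verification:
- Wendy (knave) says "Carol is a knave" - this is FALSE (a lie) because Carol is a knight.
- Carol (knight) says "Either Eve or Carol is a knight, but not both" - this is TRUE because Eve is a knave and Carol is a knight.
- Eve (knave) says "Carol and I are the same type" - this is FALSE (a lie) because Eve is a knave and Carol is a knight.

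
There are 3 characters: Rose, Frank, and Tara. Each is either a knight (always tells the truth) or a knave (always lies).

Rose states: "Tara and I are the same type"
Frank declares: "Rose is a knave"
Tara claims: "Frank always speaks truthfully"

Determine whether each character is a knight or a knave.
Rose is a knave.
Frank is a knight.
Tara is a knight.

Verification:
- Rose (knave) says "Tara and I are the same type" - this is FALSE (a lie) because Rose is a knave and Tara is a knight.
- Frank (knight) says "Rose is a knave" - this is TRUE because Rose is a knave.
- Tara (knight) says "Frank always speaks truthfully" - this is TRUE because Frank is a knight.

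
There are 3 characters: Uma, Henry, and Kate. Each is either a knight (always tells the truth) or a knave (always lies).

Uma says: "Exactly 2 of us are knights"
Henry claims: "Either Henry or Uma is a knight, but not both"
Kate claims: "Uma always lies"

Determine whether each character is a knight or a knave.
Uma is a knave.
Henry is a knave.
Kate is a knight.

Verification:
- Uma (knave) says "Exactly 2 of us are knights" - this is FALSE (a lie) because there are 1 knights.
- Henry (knave) says "Either Henry or Uma is a knight, but not both" - this is FALSE (a lie) because Henry is a knave and Uma is a knave.
- Kate (knight) says "Uma always lies" - this is TRUE because Uma is a knave.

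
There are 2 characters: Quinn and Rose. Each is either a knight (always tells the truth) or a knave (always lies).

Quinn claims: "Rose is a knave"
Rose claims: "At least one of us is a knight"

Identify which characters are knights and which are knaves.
Quinn is a knave.
Rose is a knight.

Verification:
- Quinn (knave) says "Rose is a knave" - this is FALSE (a lie) because Rose is a knight.
- Rose (knight) says "At least one of us is a knight" - this is TRUE because Rose is a knight.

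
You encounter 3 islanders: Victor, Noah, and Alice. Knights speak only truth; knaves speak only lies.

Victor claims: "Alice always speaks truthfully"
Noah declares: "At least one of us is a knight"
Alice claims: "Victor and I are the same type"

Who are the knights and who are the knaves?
Victor is a knight.
Noah is a knight.
Alice is a knight.

Verification:
- Victor (knight) says "Alice always speaks truthfully" - this is TRUE because Alice is a knight.
- Noah (knight) says "At least one of us is a knight" - this is TRUE because Victor, Noah, and Alice are knights.
- Alice (knight) says "Victor and I are the same type" - this is TRUE because Alice is a knight and Victor is a knight.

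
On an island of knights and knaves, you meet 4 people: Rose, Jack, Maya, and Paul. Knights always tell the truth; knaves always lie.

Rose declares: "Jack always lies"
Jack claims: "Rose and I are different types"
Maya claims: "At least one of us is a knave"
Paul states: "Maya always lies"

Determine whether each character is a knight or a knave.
Rose is a knave.
Jack is a knight.
Maya is a knight.
Paul is a knave.

Verification:
- Rose (knave) says "Jack always lies" - this is FALSE (a lie) because Jack is a knight.
- Jack (knight) says "Rose and I are different types" - this is TRUE because Jack is a knight and Rose is a knave.
- Maya (knight) says "At least one of us is a knave" - this is TRUE because Rose and Paul are knaves.
- Paul (knave) says "Maya always lies" - this is FALSE (a lie) because Maya is a knight.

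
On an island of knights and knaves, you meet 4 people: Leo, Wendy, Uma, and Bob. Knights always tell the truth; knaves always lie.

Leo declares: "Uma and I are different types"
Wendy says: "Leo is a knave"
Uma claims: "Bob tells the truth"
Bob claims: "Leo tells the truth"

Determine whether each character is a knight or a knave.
Leo is a knave.
Wendy is a knight.
Uma is a knave.
Bob is a knave.

Verification:
- Leo (knave) says "Uma and I are different types" - this is FALSE (a lie) because Leo is a knave and Uma is a knave.
- Wendy (knight) says "Leo is a knave" - this is TRUE because Leo is a knave.
- Uma (knave) says "Bob tells the truth" - this is FALSE (a lie) because Bob is a knave.
- Bob (knave) says "Leo tells the truth" - this is FALSE (a lie) because Leo is a knave.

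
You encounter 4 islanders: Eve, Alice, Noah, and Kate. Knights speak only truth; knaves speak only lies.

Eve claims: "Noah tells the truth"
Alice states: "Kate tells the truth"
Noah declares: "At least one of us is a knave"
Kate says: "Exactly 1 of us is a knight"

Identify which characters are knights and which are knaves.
Eve is a knight.
Alice is a knave.
Noah is a knight.
Kate is a knave.

Verification:
- Eve (knight) says "Noah tells the truth" - this is TRUE because Noah is a knight.
- Alice (knave) says "Kate tells the truth" - this is FALSE (a lie) because Kate is a knave.
- Noah (knight) says "At least one of us is a knave" - this is TRUE because Alice and Kate are knaves.
- Kate (knave) says "Exactly 1 of us is a knight" - this is FALSE (a lie) because there are 2 knights.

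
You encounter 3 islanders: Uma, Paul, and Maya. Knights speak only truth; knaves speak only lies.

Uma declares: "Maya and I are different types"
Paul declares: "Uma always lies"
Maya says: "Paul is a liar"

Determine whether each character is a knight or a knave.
Uma is a knave.
Paul is a knight.
Maya is a knave.

Verification:
- Uma (knave) says "Maya and I are different types" - this is FALSE (a lie) because Uma is a knave and Maya is a knave.
- Paul (knight) says "Uma always lies" - this is TRUE because Uma is a knave.
- Maya (knave) says "Paul is a liar" - this is FALSE (a lie) because Paul is a knight.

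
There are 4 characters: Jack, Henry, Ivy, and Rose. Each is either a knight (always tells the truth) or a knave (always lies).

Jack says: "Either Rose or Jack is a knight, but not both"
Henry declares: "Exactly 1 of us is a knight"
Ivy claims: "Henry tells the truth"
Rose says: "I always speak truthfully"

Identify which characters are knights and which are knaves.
Jack is a knave.
Henry is a knave.
Ivy is a knave.
Rose is a knave.

Verification:
- Jack (knave) says "Either Rose or Jack is a knight, but not both" - this is FALSE (a lie) because Rose is a knave and Jack is a knave.
- Henry (knave) says "Exactly 1 of us is a knight" - this is FALSE (a lie) because there are 0 knights.
- Ivy (knave) says "Henry tells the truth" - this is FALSE (a lie) because Henry is a knave.
- Rose (knave) says "I always speak truthfully" - this is FALSE (a lie) because Rose is a knave.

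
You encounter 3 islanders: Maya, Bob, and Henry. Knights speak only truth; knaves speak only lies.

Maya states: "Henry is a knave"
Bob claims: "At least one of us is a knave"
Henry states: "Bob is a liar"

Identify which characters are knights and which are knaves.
Maya is a knight.
Bob is a knight.
Henry is a knave.

Verification:
- Maya (knight) says "Henry is a knave" - this is TRUE because Henry is a knave.
- Bob (knight) says "At least one of us is a knave" - this is TRUE because Henry is a knave.
- Henry (knave) says "Bob is a liar" - this is FALSE (a lie) because Bob is a knight.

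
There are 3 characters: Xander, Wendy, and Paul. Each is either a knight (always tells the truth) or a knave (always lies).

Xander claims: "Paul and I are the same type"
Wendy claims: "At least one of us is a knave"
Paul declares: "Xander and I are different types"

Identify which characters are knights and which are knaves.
Xander is a knave.
Wendy is a knight.
Paul is a knight.

Verification:
- Xander (knave) says "Paul and I are the same type" - this is FALSE (a lie) because Xander is a knave and Paul is a knight.
- Wendy (knight) says "At least one of us is a knave" - this is TRUE because Xander is a knave.
- Paul (knight) says "Xander and I are different types" - this is TRUE because Paul is a knight and Xander is a knave.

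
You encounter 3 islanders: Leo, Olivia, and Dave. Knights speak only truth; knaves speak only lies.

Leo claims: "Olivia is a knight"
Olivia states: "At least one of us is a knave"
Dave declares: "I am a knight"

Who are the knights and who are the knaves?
Leo is a knight.
Olivia is a knight.
Dave is a knave.

Verification:
- Leo (knight) says "Olivia is a knight" - this is TRUE because Olivia is a knight.
- Olivia (knight) says "At least one of us is a knave" - this is TRUE because Dave is a knave.
- Dave (knave) says "I am a knight" - this is FALSE (a lie) because Dave is a knave.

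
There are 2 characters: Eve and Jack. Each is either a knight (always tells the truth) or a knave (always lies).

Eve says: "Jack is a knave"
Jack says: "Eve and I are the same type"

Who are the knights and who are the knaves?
Eve is a knight.
Jack is a knave.

Verification:
- Eve (knight) says "Jack is a knave" - this is TRUE because Jack is a knave.
- Jack (knave) says "Eve and I are the same type" - this is FALSE (a lie) because Jack is a knave and Eve is a knight.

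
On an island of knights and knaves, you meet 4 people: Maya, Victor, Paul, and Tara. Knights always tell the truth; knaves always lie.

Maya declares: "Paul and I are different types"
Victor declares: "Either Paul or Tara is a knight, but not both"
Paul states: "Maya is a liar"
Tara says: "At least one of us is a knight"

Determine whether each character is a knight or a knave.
Maya is a knight.
Victor is a knight.
Paul is a knave.
Tara is a knight.

Verification:
- Maya (knight) says "Paul and I are different types" - this is TRUE because Maya is a knight and Paul is a knave.
- Victor (knight) says "Either Paul or Tara is a knight, but not both" - this is TRUE because Paul is a knave and Tara is a knight.
- Paul (knave) says "Maya is a liar" - this is FALSE (a lie) because Maya is a knight.
- Tara (knight) says "At least one of us is a knight" - this is TRUE because Maya, Victor, and Tara are knights.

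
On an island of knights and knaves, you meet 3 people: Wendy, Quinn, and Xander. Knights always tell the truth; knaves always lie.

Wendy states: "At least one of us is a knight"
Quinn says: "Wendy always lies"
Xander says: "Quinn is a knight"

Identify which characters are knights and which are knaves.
Wendy is a knight.
Quinn is a knave.
Xander is a knave.

Verification:
- Wendy (knight) says "At least one of us is a knight" - this is TRUE because Wendy is a knight.
- Quinn (knave) says "Wendy always lies" - this is FALSE (a lie) because Wendy is a knight.
- Xander (knave) says "Quinn is a knight" - this is FALSE (a lie) because Quinn is a knave.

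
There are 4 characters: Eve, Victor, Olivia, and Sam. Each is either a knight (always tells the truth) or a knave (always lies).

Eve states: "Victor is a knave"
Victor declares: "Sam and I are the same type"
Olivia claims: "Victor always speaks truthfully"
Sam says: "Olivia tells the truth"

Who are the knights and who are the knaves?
Eve is a knave.
Victor is a knight.
Olivia is a knight.
Sam is a knight.

Verification:
- Eve (knave) says "Victor is a knave" - this is FALSE (a lie) because Victor is a knight.
- Victor (knight) says "Sam and I are the same type" - this is TRUE because Victor is a knight and Sam is a knight.
- Olivia (knight) says "Victor always speaks truthfully" - this is TRUE because Victor is a knight.
- Sam (knight) says "Olivia tells the truth" - this is TRUE because Olivia is a knight.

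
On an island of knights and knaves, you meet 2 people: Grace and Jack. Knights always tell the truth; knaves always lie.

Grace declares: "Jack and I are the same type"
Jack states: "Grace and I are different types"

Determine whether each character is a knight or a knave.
Grace is a knave.
Jack is a knight.

Verification:
- Grace (knave) says "Jack and I are the same type" - this is FALSE (a lie) because Grace is a knave and Jack is a knight.
- Jack (knight) says "Grace and I are different types" - this is TRUE because Jack is a knight and Grace is a knave.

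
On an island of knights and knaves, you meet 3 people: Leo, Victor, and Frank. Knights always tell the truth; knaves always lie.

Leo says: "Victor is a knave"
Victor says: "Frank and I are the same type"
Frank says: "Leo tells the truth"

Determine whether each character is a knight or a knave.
Leo is a knight.
Victor is a knave.
Frank is a knight.

Verification:
- Leo (knight) says "Victor is a knave" - this is TRUE because Victor is a knave.
- Victor (knave) says "Frank and I are the same type" - this is FALSE (a lie) because Victor is a knave and Frank is a knight.
- Frank (knight) says "Leo tells the truth" - this is TRUE because Leo is a knight.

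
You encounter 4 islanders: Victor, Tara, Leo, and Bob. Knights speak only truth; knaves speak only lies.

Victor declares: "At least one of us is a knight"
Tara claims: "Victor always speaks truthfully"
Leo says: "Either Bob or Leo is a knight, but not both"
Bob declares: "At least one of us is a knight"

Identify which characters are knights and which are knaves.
Victor is a knave.
Tara is a knave.
Leo is a knave.
Bob is a knave.

Verification:
- Victor (knave) says "At least one of us is a knight" - this is FALSE (a lie) because no one is a knight.
- Tara (knave) says "Victor always speaks truthfully" - this is FALSE (a lie) because Victor is a knave.
- Leo (knave) says "Either Bob or Leo is a knight, but not both" - this is FALSE (a lie) because Bob is a knave and Leo is a knave.
- Bob (knave) says "At least one of us is a knight" - this is FALSE (a lie) because no one is a knight.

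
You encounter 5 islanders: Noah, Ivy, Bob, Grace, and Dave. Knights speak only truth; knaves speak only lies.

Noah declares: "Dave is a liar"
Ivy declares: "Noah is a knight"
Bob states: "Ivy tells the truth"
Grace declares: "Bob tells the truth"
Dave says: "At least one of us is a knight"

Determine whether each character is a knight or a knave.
Noah is a knave.
Ivy is a knave.
Bob is a knave.
Grace is a knave.
Dave is a knight.

Verification:
- Noah (knave) says "Dave is a liar" - this is FALSE (a lie) because Dave is a knight.
- Ivy (knave) says "Noah is a knight" - this is FALSE (a lie) because Noah is a knave.
- Bob (knave) says "Ivy tells the truth" - this is FALSE (a lie) because Ivy is a knave.
- Grace (knave) says "Bob tells the truth" - this is FALSE (a lie) because Bob is a knave.
- Dave (knight) says "At least one of us is a knight" - this is TRUE because Dave is a knight.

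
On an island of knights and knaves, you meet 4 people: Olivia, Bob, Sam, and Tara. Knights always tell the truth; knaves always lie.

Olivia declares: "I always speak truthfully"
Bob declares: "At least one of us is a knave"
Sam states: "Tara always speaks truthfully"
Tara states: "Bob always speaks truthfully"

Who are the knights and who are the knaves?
Olivia is a knave.
Bob is a knight.
Sam is a knight.
Tara is a knight.

Verification:
- Olivia (knave) says "I always speak truthfully" - this is FALSE (a lie) because Olivia is a knave.
- Bob (knight) says "At least one of us is a knave" - this is TRUE because Olivia is a knave.
- Sam (knight) says "Tara always speaks truthfully" - this is TRUE because Tara is a knight.
- Tara (knight) says "Bob always speaks truthfully" - this is TRUE because Bob is a knight.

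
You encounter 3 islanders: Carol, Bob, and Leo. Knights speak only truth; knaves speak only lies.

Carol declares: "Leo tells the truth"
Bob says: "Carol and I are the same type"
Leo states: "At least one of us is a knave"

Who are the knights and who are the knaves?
Carol is a knight.
Bob is a knave.
Leo is a knight.

Verification:
- Carol (knight) says "Leo tells the truth" - this is TRUE because Leo is a knight.
- Bob (knave) says "Carol and I are the same type" - this is FALSE (a lie) because Bob is a knave and Carol is a knight.
- Leo (knight) says "At least one of us is a knave" - this is TRUE because Bob is a knave.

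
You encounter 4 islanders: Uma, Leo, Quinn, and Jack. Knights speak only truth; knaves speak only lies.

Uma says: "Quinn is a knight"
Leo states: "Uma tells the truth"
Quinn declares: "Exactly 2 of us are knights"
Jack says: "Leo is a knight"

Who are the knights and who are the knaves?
Uma is a knave.
Leo is a knave.
Quinn is a knave.
Jack is a knave.

Verification:
- Uma (knave) says "Quinn is a knight" - this is FALSE (a lie) because Quinn is a knave.
- Leo (knave) says "Uma tells the truth" - this is FALSE (a lie) because Uma is a knave.
- Quinn (knave) says "Exactly 2 of us are knights" - this is FALSE (a lie) because there are 0 knights.
- Jack (knave) says "Leo is a knight" - this is FALSE (a lie) because Leo is a knave.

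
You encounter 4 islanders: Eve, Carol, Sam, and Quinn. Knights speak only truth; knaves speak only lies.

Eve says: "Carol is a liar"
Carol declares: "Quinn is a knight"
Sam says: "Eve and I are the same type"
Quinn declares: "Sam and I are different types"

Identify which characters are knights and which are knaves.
Eve is a knight.
Carol is a knave.
Sam is a knave.
Quinn is a knave.

Verification:
- Eve (knight) says "Carol is a liar" - this is TRUE because Carol is a knave.
- Carol (knave) says "Quinn is a knight" - this is FALSE (a lie) because Quinn is a knave.
- Sam (knave) says "Eve and I are the same type" - this is FALSE (a lie) because Sam is a knave and Eve is a knight.
- Quinn (knave) says "Sam and I are different types" - this is FALSE (a lie) because Quinn is a knave and Sam is a knave.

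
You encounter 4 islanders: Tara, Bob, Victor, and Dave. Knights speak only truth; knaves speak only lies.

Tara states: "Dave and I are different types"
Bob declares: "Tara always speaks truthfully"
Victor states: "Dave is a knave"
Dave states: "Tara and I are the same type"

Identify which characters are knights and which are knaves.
Tara is a knight.
Bob is a knight.
Victor is a knight.
Dave is a knave.

Verification:
- Tara (knight) says "Dave and I are different types" - this is TRUE because Tara is a knight and Dave is a knave.
- Bob (knight) says "Tara always speaks truthfully" - this is TRUE because Tara is a knight.
- Victor (knight) says "Dave is a knave" - this is TRUE because Dave is a knave.
- Dave (knave) says "Tara and I are the same type" - this is FALSE (a lie) because Dave is a knave and Tara is a knight.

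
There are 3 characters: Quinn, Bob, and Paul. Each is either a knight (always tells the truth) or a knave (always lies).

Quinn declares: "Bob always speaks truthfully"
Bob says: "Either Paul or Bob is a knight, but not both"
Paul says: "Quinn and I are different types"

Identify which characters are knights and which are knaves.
Quinn is a knave.
Bob is a knave.
Paul is a knave.

Verification:
- Quinn (knave) says "Bob always speaks truthfully" - this is FALSE (a lie) because Bob is a knave.
- Bob (knave) says "Either Paul or Bob is a knight, but not both" - this is FALSE (a lie) because Paul is a knave and Bob is a knave.
- Paul (knave) says "Quinn and I are different types" - this is FALSE (a lie) because Paul is a knave and Quinn is a knave.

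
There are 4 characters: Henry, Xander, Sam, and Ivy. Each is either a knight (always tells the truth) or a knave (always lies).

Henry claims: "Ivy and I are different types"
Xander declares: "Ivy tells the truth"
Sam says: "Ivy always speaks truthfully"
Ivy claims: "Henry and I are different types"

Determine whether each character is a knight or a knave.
Henry is a knave.
Xander is a knave.
Sam is a knave.
Ivy is a knave.

Verification:
- Henry (knave) says "Ivy and I are different types" - this is FALSE (a lie) because Henry is a knave and Ivy is a knave.
- Xander (knave) says "Ivy tells the truth" - this is FALSE (a lie) because Ivy is a knave.
- Sam (knave) says "Ivy always speaks truthfully" - this is FALSE (a lie) because Ivy is a knave.
- Ivy (knave) says "Henry and I are different types" - this is FALSE (a lie) because Ivy is a knave and Henry is a knave.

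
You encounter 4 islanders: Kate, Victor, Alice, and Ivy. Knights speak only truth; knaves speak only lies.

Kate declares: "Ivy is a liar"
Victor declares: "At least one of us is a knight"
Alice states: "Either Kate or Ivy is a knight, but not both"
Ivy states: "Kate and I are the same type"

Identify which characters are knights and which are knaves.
Kate is a knight.
Victor is a knight.
Alice is a knight.
Ivy is a knave.

Verification:
- Kate (knight) says "Ivy is a liar" - this is TRUE because Ivy is a knave.
- Victor (knight) says "At least one of us is a knight" - this is TRUE because Kate, Victor, and Alice are knights.
- Alice (knight) says "Either Kate or Ivy is a knight, but not both" - this is TRUE because Kate is a knight and Ivy is a knave.
- Ivy (knave) says "Kate and I are the same type" - this is FALSE (a lie) because Ivy is a knave and Kate is a knight.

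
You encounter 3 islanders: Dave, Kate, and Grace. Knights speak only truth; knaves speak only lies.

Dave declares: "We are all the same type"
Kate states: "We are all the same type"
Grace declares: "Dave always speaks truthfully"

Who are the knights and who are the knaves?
Dave is a knight.
Kate is a knight.
Grace is a knight.

Verification:
- Dave (knight) says "We are all the same type" - this is TRUE because Dave, Kate, and Grace are knights.
- Kate (knight) says "We are all the same type" - this is TRUE because Dave, Kate, and Grace are knights.
- Grace (knight) says "Dave always speaks truthfully" - this is TRUE because Dave is a knight.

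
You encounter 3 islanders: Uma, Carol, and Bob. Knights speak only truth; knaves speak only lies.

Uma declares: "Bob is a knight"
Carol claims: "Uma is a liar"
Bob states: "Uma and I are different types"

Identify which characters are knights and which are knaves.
Uma is a knave.
Carol is a knight.
Bob is a knave.

Verification:
- Uma (knave) says "Bob is a knight" - this is FALSE (a lie) because Bob is a knave.
- Carol (knight) says "Uma is a liar" - this is TRUE because Uma is a knave.
- Bob (knave) says "Uma and I are different types" - this is FALSE (a lie) because Bob is a knave and Uma is a knave.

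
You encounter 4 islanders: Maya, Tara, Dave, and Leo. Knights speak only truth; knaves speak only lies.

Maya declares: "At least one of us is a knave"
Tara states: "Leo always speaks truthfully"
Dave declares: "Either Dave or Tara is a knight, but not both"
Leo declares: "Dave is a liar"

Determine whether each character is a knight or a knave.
Maya is a knight.
Tara is a knave.
Dave is a knight.
Leo is a knave.

Verification:
- Maya (knight) says "At least one of us is a knave" - this is TRUE because Tara and Leo are knaves.
- Tara (knave) says "Leo always speaks truthfully" - this is FALSE (a lie) because Leo is a knave.
- Dave (knight) says "Either Dave or Tara is a knight, but not both" - this is TRUE because Dave is a knight and Tara is a knave.
- Leo (knave) says "Dave is a liar" - this is FALSE (a lie) because Dave is a knight.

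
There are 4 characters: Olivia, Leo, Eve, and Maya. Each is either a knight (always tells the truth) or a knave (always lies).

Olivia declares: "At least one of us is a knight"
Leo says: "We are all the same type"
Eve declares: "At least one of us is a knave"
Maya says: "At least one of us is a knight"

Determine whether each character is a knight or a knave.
Olivia is a knight.
Leo is a knave.
Eve is a knight.
Maya is a knight.

Verification:
- Olivia (knight) says "At least one of us is a knight" - this is TRUE because Olivia, Eve, and Maya are knights.
- Leo (knave) says "We are all the same type" - this is FALSE (a lie) because Olivia, Eve, and Maya are knights and Leo is a knave.
- Eve (knight) says "At least one of us is a knave" - this is TRUE because Leo is a knave.
- Maya (knight) says "At least one of us is a knight" - this is TRUE because Olivia, Eve, and Maya are knights.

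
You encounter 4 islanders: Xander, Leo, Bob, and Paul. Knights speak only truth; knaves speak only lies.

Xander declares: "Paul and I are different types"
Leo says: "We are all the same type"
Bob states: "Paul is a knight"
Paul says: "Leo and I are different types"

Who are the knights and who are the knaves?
Xander is a knight.
Leo is a knave.
Bob is a knave.
Paul is a knave.

Verification:
- Xander (knight) says "Paul and I are different types" - this is TRUE because Xander is a knight and Paul is a knave.
- Leo (knave) says "We are all the same type" - this is FALSE (a lie) because Xander is a knight and Leo, Bob, and Paul are knaves.
- Bob (knave) says "Paul is a knight" - this is FALSE (a lie) because Paul is a knave.
- Paul (knave) says "Leo and I are different types" - this is FALSE (a lie) because Paul is a knave and Leo is a knave.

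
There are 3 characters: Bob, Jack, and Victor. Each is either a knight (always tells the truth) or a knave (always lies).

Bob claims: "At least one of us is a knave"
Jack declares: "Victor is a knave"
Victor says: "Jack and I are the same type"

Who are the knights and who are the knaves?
Bob is a knight.
Jack is a knight.
Victor is a knave.

Verification:
- Bob (knight) says "At least one of us is a knave" - this is TRUE because Victor is a knave.
- Jack (knight) says "Victor is a knave" - this is TRUE because Victor is a knave.
- Victor (knave) says "Jack and I are the same type" - this is FALSE (a lie) because Victor is a knave and Jack is a knight.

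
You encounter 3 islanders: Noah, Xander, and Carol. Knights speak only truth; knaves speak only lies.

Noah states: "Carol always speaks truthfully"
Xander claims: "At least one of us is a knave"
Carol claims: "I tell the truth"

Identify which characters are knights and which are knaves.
Noah is a knave.
Xander is a knight.
Carol is a knave.

Verification:
- Noah (knave) says "Carol always speaks truthfully" - this is FALSE (a lie) because Carol is a knave.
- Xander (knight) says "At least one of us is a knave" - this is TRUE because Noah and Carol are knaves.
- Carol (knave) says "I tell the truth" - this is FALSE (a lie) because Carol is a knave.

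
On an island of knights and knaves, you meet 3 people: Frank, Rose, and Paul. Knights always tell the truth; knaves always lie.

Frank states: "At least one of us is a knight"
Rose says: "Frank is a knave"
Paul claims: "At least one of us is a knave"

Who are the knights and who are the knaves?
Frank is a knight.
Rose is a knave.
Paul is a knight.

Verification:
- Frank (knight) says "At least one of us is a knight" - this is TRUE because Frank and Paul are knights.
- Rose (knave) says "Frank is a knave" - this is FALSE (a lie) because Frank is a knight.
- Paul (knight) says "At least one of us is a knave" - this is TRUE because Rose is a knave.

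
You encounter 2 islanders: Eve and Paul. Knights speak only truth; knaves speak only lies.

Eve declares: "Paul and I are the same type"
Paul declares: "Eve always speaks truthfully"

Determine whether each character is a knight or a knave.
Eve is a knight.
Paul is a knight.

Verification:
- Eve (knight) says "Paul and I are the same type" - this is TRUE because Eve is a knight and Paul is a knight.
- Paul (knight) says "Eve always speaks truthfully" - this is TRUE because Eve is a knight.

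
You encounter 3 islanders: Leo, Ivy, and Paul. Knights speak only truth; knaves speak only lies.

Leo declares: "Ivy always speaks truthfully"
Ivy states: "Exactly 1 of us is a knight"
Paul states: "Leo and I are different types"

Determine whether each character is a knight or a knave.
Leo is a knave.
Ivy is a knave.
Paul is a knave.

Verification:
- Leo (knave) says "Ivy always speaks truthfully" - this is FALSE (a lie) because Ivy is a knave.
- Ivy (knave) says "Exactly 1 of us is a knight" - this is FALSE (a lie) because there are 0 knights.
- Paul (knave) says "Leo and I are different types" - this is FALSE (a lie) because Paul is a knave and Leo is a knave.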